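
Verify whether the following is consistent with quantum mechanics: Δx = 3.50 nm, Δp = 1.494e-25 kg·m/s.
Yes, it satisfies the uncertainty principle.

Calculate the product ΔxΔp:
ΔxΔp = (3.500e-09 m) × (1.494e-25 kg·m/s)
ΔxΔp = 5.229e-34 J·s

Compare to the minimum allowed value ℏ/2:
ℏ/2 = 5.273e-35 J·s

Since ΔxΔp = 5.229e-34 J·s ≥ 5.273e-35 J·s = ℏ/2,
the measurement satisfies the uncertainty principle.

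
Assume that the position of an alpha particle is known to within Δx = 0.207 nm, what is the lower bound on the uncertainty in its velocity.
38.336 m/s

Using the Heisenberg uncertainty principle and Δp = mΔv:
ΔxΔp ≥ ℏ/2
Δx(mΔv) ≥ ℏ/2

The minimum uncertainty in velocity is:
Δv_min = ℏ/(2mΔx)
Δv_min = (1.055e-34 J·s) / (2 × 6.645e-27 kg × 2.070e-10 m)
Δv_min = 3.834e+01 m/s = 38.336 m/s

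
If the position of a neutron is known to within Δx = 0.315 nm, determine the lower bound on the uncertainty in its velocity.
99.940 m/s

Using the Heisenberg uncertainty principle and Δp = mΔv:
ΔxΔp ≥ ℏ/2
Δx(mΔv) ≥ ℏ/2

The minimum uncertainty in velocity is:
Δv_min = ℏ/(2mΔx)
Δv_min = (1.055e-34 J·s) / (2 × 1.675e-27 kg × 3.150e-10 m)
Δv_min = 9.994e+01 m/s = 99.940 m/s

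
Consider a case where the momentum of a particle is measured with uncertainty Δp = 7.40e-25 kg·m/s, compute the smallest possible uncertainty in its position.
71.255 pm

Using the Heisenberg uncertainty principle:
ΔxΔp ≥ ℏ/2

The minimum uncertainty in position is:
Δx_min = ℏ/(2Δp)
Δx_min = (1.055e-34 J·s) / (2 × 7.400e-25 kg·m/s)
Δx_min = 7.125e-11 m = 71.255 pm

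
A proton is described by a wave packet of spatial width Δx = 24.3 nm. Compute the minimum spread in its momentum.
2.170 × 10^-27 kg·m/s

For a wave packet, the spatial width Δx and momentum spread Δp are related by the uncertainty principle:
ΔxΔp ≥ ℏ/2

The minimum momentum spread is:
Δp_min = ℏ/(2Δx)
Δp_min = (1.055e-34 J·s) / (2 × 2.430e-08 m)
Δp_min = 2.170e-27 kg·m/s

A wave packet cannot have both a well-defined position and well-defined momentum.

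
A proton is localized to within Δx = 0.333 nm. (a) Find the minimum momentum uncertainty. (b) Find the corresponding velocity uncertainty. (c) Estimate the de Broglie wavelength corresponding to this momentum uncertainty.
(a) Δp_min = 1.583 × 10^-25 kg·m/s
(b) Δv_min = 94.668 m/s
(c) λ_dB = 4.185 nm

Step-by-step:

(a) From the uncertainty principle:
Δp_min = ℏ/(2Δx) = (1.055e-34 J·s)/(2 × 3.330e-10 m) = 1.583e-25 kg·m/s

(b) The velocity uncertainty:
Δv = Δp/m = (1.583e-25 kg·m/s)/(1.673e-27 kg) = 9.467e+01 m/s = 94.668 m/s

(c) The de Broglie wavelength for this momentum:
λ = h/p = (6.626e-34 J·s)/(1.583e-25 kg·m/s) = 4.185e-09 m = 4.185 nm

Note: The de Broglie wavelength is comparable to the localization size, as expected from wave-particle duality.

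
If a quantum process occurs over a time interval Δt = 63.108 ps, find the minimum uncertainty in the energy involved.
5.215 μeV

Using the energy-time uncertainty principle:
ΔEΔt ≥ ℏ/2

The minimum uncertainty in energy is:
ΔE_min = ℏ/(2Δt)
ΔE_min = (1.055e-34 J·s) / (2 × 6.311e-11 s)
ΔE_min = 8.355e-25 J = 5.215 μeV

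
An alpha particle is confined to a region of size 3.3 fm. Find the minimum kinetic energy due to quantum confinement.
119.909 keV

Using the uncertainty principle:

1. Position uncertainty: Δx ≈ 3.300e-15 m
2. Minimum momentum uncertainty: Δp = ℏ/(2Δx) = 1.598e-20 kg·m/s
3. Minimum kinetic energy:
   KE = (Δp)²/(2m) = (1.598e-20)²/(2 × 6.645e-27 kg)
   KE = 1.921e-14 J = 119.909 keV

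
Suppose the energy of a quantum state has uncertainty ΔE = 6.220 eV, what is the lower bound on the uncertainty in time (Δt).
52.911 as

Using the energy-time uncertainty principle:
ΔEΔt ≥ ℏ/2

The minimum uncertainty in time is:
Δt_min = ℏ/(2ΔE)
Δt_min = (1.055e-34 J·s) / (2 × 9.966e-19 J)
Δt_min = 5.291e-17 s = 52.911 as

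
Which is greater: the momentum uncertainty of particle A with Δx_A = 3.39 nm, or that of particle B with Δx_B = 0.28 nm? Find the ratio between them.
Particle B has the larger minimum momentum uncertainty, by a factor of 12.11.

For each particle, the minimum momentum uncertainty is Δp_min = ℏ/(2Δx):

Particle A: Δp_A = ℏ/(2×3.390e-09 m) = 1.555e-26 kg·m/s
Particle B: Δp_B = ℏ/(2×2.800e-10 m) = 1.883e-25 kg·m/s

Ratio: Δp_B/Δp_A = 12.11

Since Δp_min ∝ 1/Δx, the particle with smaller position uncertainty (B) has larger momentum uncertainty.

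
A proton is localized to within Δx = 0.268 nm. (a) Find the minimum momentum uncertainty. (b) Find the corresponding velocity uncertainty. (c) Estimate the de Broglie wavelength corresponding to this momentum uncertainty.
(a) Δp_min = 1.967 × 10^-25 kg·m/s
(b) Δv_min = 117.629 m/s
(c) λ_dB = 3.368 nm

Step-by-step:

(a) From the uncertainty principle:
Δp_min = ℏ/(2Δx) = (1.055e-34 J·s)/(2 × 2.680e-10 m) = 1.967e-25 kg·m/s

(b) The velocity uncertainty:
Δv = Δp/m = (1.967e-25 kg·m/s)/(1.673e-27 kg) = 1.176e+02 m/s = 117.629 m/s

(c) The de Broglie wavelength for this momentum:
λ = h/p = (6.626e-34 J·s)/(1.967e-25 kg·m/s) = 3.368e-09 m = 3.368 nm

Note: The de Broglie wavelength is comparable to the localization size, as expected from wave-particle duality.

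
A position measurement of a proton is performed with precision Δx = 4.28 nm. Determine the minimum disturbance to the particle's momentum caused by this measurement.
1.232 × 10^-26 kg·m/s

The uncertainty principle implies that measuring position disturbs momentum:
ΔxΔp ≥ ℏ/2

When we measure position with precision Δx, we necessarily introduce a momentum uncertainty:
Δp ≥ ℏ/(2Δx)
Δp_min = (1.055e-34 J·s) / (2 × 4.280e-09 m)
Δp_min = 1.232e-26 kg·m/s

The more precisely we measure position, the greater the momentum disturbance.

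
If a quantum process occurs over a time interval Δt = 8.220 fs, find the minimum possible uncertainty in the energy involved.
40.037 meV

Using the energy-time uncertainty principle:
ΔEΔt ≥ ℏ/2

The minimum uncertainty in energy is:
ΔE_min = ℏ/(2Δt)
ΔE_min = (1.055e-34 J·s) / (2 × 8.220e-15 s)
ΔE_min = 6.415e-21 J = 40.037 meV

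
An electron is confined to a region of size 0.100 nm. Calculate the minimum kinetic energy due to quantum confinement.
952.496 meV

Using the uncertainty principle:

1. Position uncertainty: Δx ≈ 1.000e-10 m
2. Minimum momentum uncertainty: Δp = ℏ/(2Δx) = 5.273e-25 kg·m/s
3. Minimum kinetic energy:
   KE = (Δp)²/(2m) = (5.273e-25)²/(2 × 9.109e-31 kg)
   KE = 1.526e-19 J = 952.496 meV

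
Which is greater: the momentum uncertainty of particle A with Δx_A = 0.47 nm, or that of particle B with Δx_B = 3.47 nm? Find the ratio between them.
Particle A has the larger minimum momentum uncertainty, by a factor of 7.38.

For each particle, the minimum momentum uncertainty is Δp_min = ℏ/(2Δx):

Particle A: Δp_A = ℏ/(2×4.700e-10 m) = 1.122e-25 kg·m/s
Particle B: Δp_B = ℏ/(2×3.470e-09 m) = 1.520e-26 kg·m/s

Ratio: Δp_A/Δp_B = 7.38

Since Δp_min ∝ 1/Δx, the particle with smaller position uncertainty (A) has larger momentum uncertainty.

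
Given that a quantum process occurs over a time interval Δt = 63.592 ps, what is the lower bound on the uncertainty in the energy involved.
5.175 μeV

Using the energy-time uncertainty principle:
ΔEΔt ≥ ℏ/2

The minimum uncertainty in energy is:
ΔE_min = ℏ/(2Δt)
ΔE_min = (1.055e-34 J·s) / (2 × 6.359e-11 s)
ΔE_min = 8.292e-25 J = 5.175 μeV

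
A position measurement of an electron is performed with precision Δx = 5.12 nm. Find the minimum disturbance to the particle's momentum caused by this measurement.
1.030 × 10^-26 kg·m/s

The uncertainty principle implies that measuring position disturbs momentum:
ΔxΔp ≥ ℏ/2

When we measure position with precision Δx, we necessarily introduce a momentum uncertainty:
Δp ≥ ℏ/(2Δx)
Δp_min = (1.055e-34 J·s) / (2 × 5.120e-09 m)
Δp_min = 1.030e-26 kg·m/s

The more precisely we measure position, the greater the momentum disturbance.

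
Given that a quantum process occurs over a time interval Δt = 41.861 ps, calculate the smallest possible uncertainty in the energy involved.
7.862 μeV

Using the energy-time uncertainty principle:
ΔEΔt ≥ ℏ/2

The minimum uncertainty in energy is:
ΔE_min = ℏ/(2Δt)
ΔE_min = (1.055e-34 J·s) / (2 × 4.186e-11 s)
ΔE_min = 1.260e-24 J = 7.862 μeV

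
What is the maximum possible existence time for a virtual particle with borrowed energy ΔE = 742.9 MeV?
4.430 × 10^-25 s

Using the energy-time uncertainty principle:
ΔEΔt ≥ ℏ/2

For a virtual particle borrowing energy ΔE, the maximum lifetime is:
Δt_max = ℏ/(2ΔE)

Converting energy:
ΔE = 742.9 MeV = 1.190e-10 J

Δt_max = (1.055e-34 J·s) / (2 × 1.190e-10 J)
Δt_max = 4.430e-25 s = 4.430 × 10^-25 s

Virtual particles with higher borrowed energy exist for shorter times.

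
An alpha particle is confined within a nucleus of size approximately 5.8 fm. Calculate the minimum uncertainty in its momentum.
9.091 × 10^-21 kg·m/s

Using the Heisenberg uncertainty principle:
ΔxΔp ≥ ℏ/2

With Δx ≈ L = 5.800e-15 m (the confinement size):
Δp_min = ℏ/(2Δx)
Δp_min = (1.055e-34 J·s) / (2 × 5.800e-15 m)
Δp_min = 9.091e-21 kg·m/s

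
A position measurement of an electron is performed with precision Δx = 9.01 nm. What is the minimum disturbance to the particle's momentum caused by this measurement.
5.852 × 10^-27 kg·m/s

The uncertainty principle implies that measuring position disturbs momentum:
ΔxΔp ≥ ℏ/2

When we measure position with precision Δx, we necessarily introduce a momentum uncertainty:
Δp ≥ ℏ/(2Δx)
Δp_min = (1.055e-34 J·s) / (2 × 9.010e-09 m)
Δp_min = 5.852e-27 kg·m/s

The more precisely we measure position, the greater the momentum disturbance.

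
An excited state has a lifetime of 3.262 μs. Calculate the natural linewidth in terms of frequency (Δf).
24.395 kHz

Using the energy-time uncertainty principle and E = hf:
ΔEΔt ≥ ℏ/2
hΔf·Δt ≥ ℏ/2

The minimum frequency uncertainty is:
Δf = ℏ/(2hτ) = 1/(4πτ)
Δf = 1/(4π × 3.262e-06 s)
Δf = 2.440e+04 Hz = 24.395 kHz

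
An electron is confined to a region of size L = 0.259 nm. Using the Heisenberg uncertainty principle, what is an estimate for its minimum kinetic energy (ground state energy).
141.992 meV

Using the uncertainty principle to estimate ground state energy:

1. The position uncertainty is approximately the confinement size:
   Δx ≈ L = 2.590e-10 m

2. From ΔxΔp ≥ ℏ/2, the minimum momentum uncertainty is:
   Δp ≈ ℏ/(2L) = 2.036e-25 kg·m/s

3. The kinetic energy is approximately:
   KE ≈ (Δp)²/(2m) = (2.036e-25)²/(2 × 9.109e-31 kg)
   KE ≈ 2.275e-20 J = 141.992 meV

This is an order-of-magnitude estimate of the ground state energy.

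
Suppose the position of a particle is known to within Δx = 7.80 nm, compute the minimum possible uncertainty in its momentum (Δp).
6.760 × 10^-27 kg·m/s

Using the Heisenberg uncertainty principle:
ΔxΔp ≥ ℏ/2

The minimum uncertainty in momentum is:
Δp_min = ℏ/(2Δx)
Δp_min = (1.055e-34 J·s) / (2 × 7.800e-09 m)
Δp_min = 6.760e-27 kg·m/s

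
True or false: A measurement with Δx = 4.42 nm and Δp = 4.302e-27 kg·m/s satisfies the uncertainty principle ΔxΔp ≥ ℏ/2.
No, it violates the uncertainty principle (impossible measurement).

Calculate the product ΔxΔp:
ΔxΔp = (4.420e-09 m) × (4.302e-27 kg·m/s)
ΔxΔp = 1.901e-35 J·s

Compare to the minimum allowed value ℏ/2:
ℏ/2 = 5.273e-35 J·s

Since ΔxΔp = 1.901e-35 J·s < 5.273e-35 J·s = ℏ/2,
the measurement violates the uncertainty principle.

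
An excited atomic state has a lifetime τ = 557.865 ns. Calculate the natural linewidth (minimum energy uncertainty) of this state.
589.938 peV

Using the energy-time uncertainty principle:
ΔEΔt ≥ ℏ/2

The lifetime τ represents the time uncertainty Δt.
The natural linewidth (minimum energy uncertainty) is:

ΔE = ℏ/(2τ)
ΔE = (1.055e-34 J·s) / (2 × 5.579e-07 s)
ΔE = 9.452e-29 J = 589.938 peV

This natural linewidth limits the precision of spectroscopic measurements.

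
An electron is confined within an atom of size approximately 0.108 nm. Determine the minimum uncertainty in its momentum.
4.882 × 10^-25 kg·m/s

Using the Heisenberg uncertainty principle:
ΔxΔp ≥ ℏ/2

With Δx ≈ L = 1.080e-10 m (the confinement size):
Δp_min = ℏ/(2Δx)
Δp_min = (1.055e-34 J·s) / (2 × 1.080e-10 m)
Δp_min = 4.882e-25 kg·m/s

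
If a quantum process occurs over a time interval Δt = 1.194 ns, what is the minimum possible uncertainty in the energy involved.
275.633 neV

Using the energy-time uncertainty principle:
ΔEΔt ≥ ℏ/2

The minimum uncertainty in energy is:
ΔE_min = ℏ/(2Δt)
ΔE_min = (1.055e-34 J·s) / (2 × 1.194e-09 s)
ΔE_min = 4.416e-26 J = 275.633 neV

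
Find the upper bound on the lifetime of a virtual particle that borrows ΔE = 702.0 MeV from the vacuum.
4.688 × 10^-25 s

Using the energy-time uncertainty principle:
ΔEΔt ≥ ℏ/2

For a virtual particle borrowing energy ΔE, the maximum lifetime is:
Δt_max = ℏ/(2ΔE)

Converting energy:
ΔE = 702.0 MeV = 1.125e-10 J

Δt_max = (1.055e-34 J·s) / (2 × 1.125e-10 J)
Δt_max = 4.688e-25 s = 4.688 × 10^-25 s

Virtual particles with higher borrowed energy exist for shorter times.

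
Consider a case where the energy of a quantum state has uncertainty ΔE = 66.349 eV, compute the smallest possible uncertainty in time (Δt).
4.960 as

Using the energy-time uncertainty principle:
ΔEΔt ≥ ℏ/2

The minimum uncertainty in time is:
Δt_min = ℏ/(2ΔE)
Δt_min = (1.055e-34 J·s) / (2 × 1.063e-17 J)
Δt_min = 4.960e-18 s = 4.960 as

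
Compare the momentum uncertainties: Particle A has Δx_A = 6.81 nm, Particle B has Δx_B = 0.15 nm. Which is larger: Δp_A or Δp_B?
Particle B has the larger minimum momentum uncertainty, by a factor of 45.40.

For each particle, the minimum momentum uncertainty is Δp_min = ℏ/(2Δx):

Particle A: Δp_A = ℏ/(2×6.810e-09 m) = 7.743e-27 kg·m/s
Particle B: Δp_B = ℏ/(2×1.500e-10 m) = 3.515e-25 kg·m/s

Ratio: Δp_B/Δp_A = 45.40

Since Δp_min ∝ 1/Δx, the particle with smaller position uncertainty (B) has larger momentum uncertainty.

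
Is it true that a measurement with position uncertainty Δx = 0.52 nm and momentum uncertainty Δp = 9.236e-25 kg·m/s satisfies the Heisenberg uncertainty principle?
Yes, it satisfies the uncertainty principle.

Calculate the product ΔxΔp:
ΔxΔp = (5.200e-10 m) × (9.236e-25 kg·m/s)
ΔxΔp = 4.803e-34 J·s

Compare to the minimum allowed value ℏ/2:
ℏ/2 = 5.273e-35 J·s

Since ΔxΔp = 4.803e-34 J·s ≥ 5.273e-35 J·s = ℏ/2,
the measurement satisfies the uncertainty principle.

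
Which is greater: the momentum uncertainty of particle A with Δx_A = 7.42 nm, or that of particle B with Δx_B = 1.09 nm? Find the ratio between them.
Particle B has the larger minimum momentum uncertainty, by a factor of 6.81.

For each particle, the minimum momentum uncertainty is Δp_min = ℏ/(2Δx):

Particle A: Δp_A = ℏ/(2×7.420e-09 m) = 7.106e-27 kg·m/s
Particle B: Δp_B = ℏ/(2×1.090e-09 m) = 4.837e-26 kg·m/s

Ratio: Δp_B/Δp_A = 6.81

Since Δp_min ∝ 1/Δx, the particle with smaller position uncertainty (B) has larger momentum uncertainty.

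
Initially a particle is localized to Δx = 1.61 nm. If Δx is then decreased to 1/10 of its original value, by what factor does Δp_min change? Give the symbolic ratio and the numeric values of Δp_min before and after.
Original Δp_min = 3.275 × 10^-26 kg·m/s; new Δp'_min = 3.275 × 10^-25 kg·m/s; ratio Δp'_min/Δp_min = 10.

From the uncertainty principle ΔxΔp ≥ ℏ/2, the minimum momentum uncertainty is Δp_min = ℏ/(2Δx).

Original (Δx = 1.61 nm = 1.610e-09 m):
Δp_min = (1.055e-34 J·s)/(2 × 1.610e-09 m) = 3.275e-26 kg·m/s

When Δx → (1/10)Δx:
Δp'_min = ℏ/(2 × (1/10)Δx) = 10 × ℏ/(2Δx) = 10 × Δp_min
Δp'_min = 10 × 3.275e-26 kg·m/s = 3.275e-25 kg·m/s

Since Δp_min ∝ 1/Δx, when Δx is decreased to 1/10 of its original value, Δp_min increases to 10 times its original value.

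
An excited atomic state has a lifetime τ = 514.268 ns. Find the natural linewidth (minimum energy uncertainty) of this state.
639.950 peV

Using the energy-time uncertainty principle:
ΔEΔt ≥ ℏ/2

The lifetime τ represents the time uncertainty Δt.
The natural linewidth (minimum energy uncertainty) is:

ΔE = ℏ/(2τ)
ΔE = (1.055e-34 J·s) / (2 × 5.143e-07 s)
ΔE = 1.025e-28 J = 639.950 peV

This natural linewidth limits the precision of spectroscopic measurements.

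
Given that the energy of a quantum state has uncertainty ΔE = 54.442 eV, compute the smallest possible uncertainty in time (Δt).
6.045 as

Using the energy-time uncertainty principle:
ΔEΔt ≥ ℏ/2

The minimum uncertainty in time is:
Δt_min = ℏ/(2ΔE)
Δt_min = (1.055e-34 J·s) / (2 × 8.723e-18 J)
Δt_min = 6.045e-18 s = 6.045 as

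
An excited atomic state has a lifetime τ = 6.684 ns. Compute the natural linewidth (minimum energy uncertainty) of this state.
49.238 neV

Using the energy-time uncertainty principle:
ΔEΔt ≥ ℏ/2

The lifetime τ represents the time uncertainty Δt.
The natural linewidth (minimum energy uncertainty) is:

ΔE = ℏ/(2τ)
ΔE = (1.055e-34 J·s) / (2 × 6.684e-09 s)
ΔE = 7.889e-27 J = 49.238 neV

This natural linewidth limits the precision of spectroscopic measurements.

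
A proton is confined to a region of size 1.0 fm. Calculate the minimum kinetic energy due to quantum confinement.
5.187 MeV

Using the uncertainty principle:

1. Position uncertainty: Δx ≈ 1.000e-15 m
2. Minimum momentum uncertainty: Δp = ℏ/(2Δx) = 5.273e-20 kg·m/s
3. Minimum kinetic energy:
   KE = (Δp)²/(2m) = (5.273e-20)²/(2 × 1.673e-27 kg)
   KE = 8.311e-13 J = 5.187 MeV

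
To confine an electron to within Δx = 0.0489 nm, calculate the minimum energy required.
3.983 eV

Localizing a particle requires giving it sufficient momentum uncertainty:

1. From uncertainty principle: Δp ≥ ℏ/(2Δx)
   Δp_min = (1.055e-34 J·s) / (2 × 4.890e-11 m)
   Δp_min = 1.078e-24 kg·m/s

2. This momentum uncertainty corresponds to kinetic energy:
   KE ≈ (Δp)²/(2m) = (1.078e-24)²/(2 × 9.109e-31 kg)
   KE = 6.382e-19 J = 3.983 eV

Tighter localization requires more energy.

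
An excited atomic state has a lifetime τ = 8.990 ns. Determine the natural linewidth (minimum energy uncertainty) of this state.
36.608 neV

Using the energy-time uncertainty principle:
ΔEΔt ≥ ℏ/2

The lifetime τ represents the time uncertainty Δt.
The natural linewidth (minimum energy uncertainty) is:

ΔE = ℏ/(2τ)
ΔE = (1.055e-34 J·s) / (2 × 8.990e-09 s)
ΔE = 5.865e-27 J = 36.608 neV

This natural linewidth limits the precision of spectroscopic measurements.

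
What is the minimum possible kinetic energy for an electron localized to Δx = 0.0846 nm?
1.331 eV

Localizing a particle requires giving it sufficient momentum uncertainty:

1. From uncertainty principle: Δp ≥ ℏ/(2Δx)
   Δp_min = (1.055e-34 J·s) / (2 × 8.460e-11 m)
   Δp_min = 6.233e-25 kg·m/s

2. This momentum uncertainty corresponds to kinetic energy:
   KE ≈ (Δp)²/(2m) = (6.233e-25)²/(2 × 9.109e-31 kg)
   KE = 2.132e-19 J = 1.331 eV

Tighter localization requires more energy.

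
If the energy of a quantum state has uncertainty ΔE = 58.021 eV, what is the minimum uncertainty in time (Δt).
5.672 as

Using the energy-time uncertainty principle:
ΔEΔt ≥ ℏ/2

The minimum uncertainty in time is:
Δt_min = ℏ/(2ΔE)
Δt_min = (1.055e-34 J·s) / (2 × 9.296e-18 J)
Δt_min = 5.672e-18 s = 5.672 as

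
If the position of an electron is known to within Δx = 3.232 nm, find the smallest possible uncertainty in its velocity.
17.910 km/s

Using the Heisenberg uncertainty principle and Δp = mΔv:
ΔxΔp ≥ ℏ/2
Δx(mΔv) ≥ ℏ/2

The minimum uncertainty in velocity is:
Δv_min = ℏ/(2mΔx)
Δv_min = (1.055e-34 J·s) / (2 × 9.109e-31 kg × 3.232e-09 m)
Δv_min = 1.791e+04 m/s = 17.910 km/s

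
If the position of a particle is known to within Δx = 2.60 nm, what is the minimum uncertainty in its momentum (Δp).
2.028 × 10^-26 kg·m/s

Using the Heisenberg uncertainty principle:
ΔxΔp ≥ ℏ/2

The minimum uncertainty in momentum is:
Δp_min = ℏ/(2Δx)
Δp_min = (1.055e-34 J·s) / (2 × 2.600e-09 m)
Δp_min = 2.028e-26 kg·m/s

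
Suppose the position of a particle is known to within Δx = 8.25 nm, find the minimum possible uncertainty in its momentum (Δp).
6.391 × 10^-27 kg·m/s

Using the Heisenberg uncertainty principle:
ΔxΔp ≥ ℏ/2

The minimum uncertainty in momentum is:
Δp_min = ℏ/(2Δx)
Δp_min = (1.055e-34 J·s) / (2 × 8.250e-09 m)
Δp_min = 6.391e-27 kg·m/s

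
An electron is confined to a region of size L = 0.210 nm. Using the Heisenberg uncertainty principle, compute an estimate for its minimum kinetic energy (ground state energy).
215.985 meV

Using the uncertainty principle to estimate ground state energy:

1. The position uncertainty is approximately the confinement size:
   Δx ≈ L = 2.100e-10 m

2. From ΔxΔp ≥ ℏ/2, the minimum momentum uncertainty is:
   Δp ≈ ℏ/(2L) = 2.511e-25 kg·m/s

3. The kinetic energy is approximately:
   KE ≈ (Δp)²/(2m) = (2.511e-25)²/(2 × 9.109e-31 kg)
   KE ≈ 3.460e-20 J = 215.985 meV

This is an order-of-magnitude estimate of the ground state energy.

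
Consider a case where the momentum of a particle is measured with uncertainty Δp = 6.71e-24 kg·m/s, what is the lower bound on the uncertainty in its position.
7.858 pm

Using the Heisenberg uncertainty principle:
ΔxΔp ≥ ℏ/2

The minimum uncertainty in position is:
Δx_min = ℏ/(2Δp)
Δx_min = (1.055e-34 J·s) / (2 × 6.710e-24 kg·m/s)
Δx_min = 7.858e-12 m = 7.858 pm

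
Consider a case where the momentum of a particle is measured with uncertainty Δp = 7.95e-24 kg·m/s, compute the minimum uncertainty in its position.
6.633 pm

Using the Heisenberg uncertainty principle:
ΔxΔp ≥ ℏ/2

The minimum uncertainty in position is:
Δx_min = ℏ/(2Δp)
Δx_min = (1.055e-34 J·s) / (2 × 7.950e-24 kg·m/s)
Δx_min = 6.633e-12 m = 6.633 pm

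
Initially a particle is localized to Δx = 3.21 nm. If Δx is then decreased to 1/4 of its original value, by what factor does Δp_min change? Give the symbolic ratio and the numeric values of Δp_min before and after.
Original Δp_min = 1.643 × 10^-26 kg·m/s; new Δp'_min = 6.571 × 10^-26 kg·m/s; ratio Δp'_min/Δp_min = 4.

From the uncertainty principle ΔxΔp ≥ ℏ/2, the minimum momentum uncertainty is Δp_min = ℏ/(2Δx).

Original (Δx = 3.21 nm = 3.210e-09 m):
Δp_min = (1.055e-34 J·s)/(2 × 3.210e-09 m) = 1.643e-26 kg·m/s

When Δx → (1/4)Δx:
Δp'_min = ℏ/(2 × (1/4)Δx) = 4 × ℏ/(2Δx) = 4 × Δp_min
Δp'_min = 4 × 1.643e-26 kg·m/s = 6.571e-26 kg·m/s

Since Δp_min ∝ 1/Δx, when Δx is decreased to 1/4 of its original value, Δp_min increases to 4 times its original value.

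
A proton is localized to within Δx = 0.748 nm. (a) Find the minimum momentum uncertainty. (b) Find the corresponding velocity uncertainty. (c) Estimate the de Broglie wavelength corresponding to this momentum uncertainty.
(a) Δp_min = 7.049 × 10^-26 kg·m/s
(b) Δv_min = 42.145 m/s
(c) λ_dB = 9.400 nm

Step-by-step:

(a) From the uncertainty principle:
Δp_min = ℏ/(2Δx) = (1.055e-34 J·s)/(2 × 7.480e-10 m) = 7.049e-26 kg·m/s

(b) The velocity uncertainty:
Δv = Δp/m = (7.049e-26 kg·m/s)/(1.673e-27 kg) = 4.215e+01 m/s = 42.145 m/s

(c) The de Broglie wavelength for this momentum:
λ = h/p = (6.626e-34 J·s)/(7.049e-26 kg·m/s) = 9.400e-09 m = 9.400 nm

Note: The de Broglie wavelength is comparable to the localization size, as expected from wave-particle duality.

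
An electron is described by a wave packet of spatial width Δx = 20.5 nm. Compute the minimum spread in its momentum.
2.572 × 10^-27 kg·m/s

For a wave packet, the spatial width Δx and momentum spread Δp are related by the uncertainty principle:
ΔxΔp ≥ ℏ/2

The minimum momentum spread is:
Δp_min = ℏ/(2Δx)
Δp_min = (1.055e-34 J·s) / (2 × 2.050e-08 m)
Δp_min = 2.572e-27 kg·m/s

A wave packet cannot have both a well-defined position and well-defined momentum.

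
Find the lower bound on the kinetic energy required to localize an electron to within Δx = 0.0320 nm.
9.302 eV

Localizing a particle requires giving it sufficient momentum uncertainty:

1. From uncertainty principle: Δp ≥ ℏ/(2Δx)
   Δp_min = (1.055e-34 J·s) / (2 × 3.200e-11 m)
   Δp_min = 1.648e-24 kg·m/s

2. This momentum uncertainty corresponds to kinetic energy:
   KE ≈ (Δp)²/(2m) = (1.648e-24)²/(2 × 9.109e-31 kg)
   KE = 1.490e-18 J = 9.302 eV

Tighter localization requires more energy.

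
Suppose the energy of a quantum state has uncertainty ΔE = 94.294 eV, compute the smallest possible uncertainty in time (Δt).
3.490 as

Using the energy-time uncertainty principle:
ΔEΔt ≥ ℏ/2

The minimum uncertainty in time is:
Δt_min = ℏ/(2ΔE)
Δt_min = (1.055e-34 J·s) / (2 × 1.511e-17 J)
Δt_min = 3.490e-18 s = 3.490 as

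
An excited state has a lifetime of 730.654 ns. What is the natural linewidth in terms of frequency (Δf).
108.913 kHz

Using the energy-time uncertainty principle and E = hf:
ΔEΔt ≥ ℏ/2
hΔf·Δt ≥ ℏ/2

The minimum frequency uncertainty is:
Δf = ℏ/(2hτ) = 1/(4πτ)
Δf = 1/(4π × 7.307e-07 s)
Δf = 1.089e+05 Hz = 108.913 kHz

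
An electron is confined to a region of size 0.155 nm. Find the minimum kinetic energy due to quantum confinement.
396.460 meV

Using the uncertainty principle:

1. Position uncertainty: Δx ≈ 1.550e-10 m
2. Minimum momentum uncertainty: Δp = ℏ/(2Δx) = 3.402e-25 kg·m/s
3. Minimum kinetic energy:
   KE = (Δp)²/(2m) = (3.402e-25)²/(2 × 9.109e-31 kg)
   KE = 6.352e-20 J = 396.460 meV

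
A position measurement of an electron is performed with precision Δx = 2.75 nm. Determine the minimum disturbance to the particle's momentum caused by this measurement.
1.917 × 10^-26 kg·m/s

The uncertainty principle implies that measuring position disturbs momentum:
ΔxΔp ≥ ℏ/2

When we measure position with precision Δx, we necessarily introduce a momentum uncertainty:
Δp ≥ ℏ/(2Δx)
Δp_min = (1.055e-34 J·s) / (2 × 2.750e-09 m)
Δp_min = 1.917e-26 kg·m/s

The more precisely we measure position, the greater the momentum disturbance.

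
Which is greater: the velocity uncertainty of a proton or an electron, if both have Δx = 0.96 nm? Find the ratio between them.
The electron has the larger minimum velocity uncertainty, by a ratio of 1836.2.

For both particles, Δp_min = ℏ/(2Δx) = 5.493e-26 kg·m/s (same for both).

The velocity uncertainty is Δv = Δp/m:
- proton: Δv = 5.493e-26 / 1.673e-27 = 3.284e+01 m/s = 32.838 m/s
- electron: Δv = 5.493e-26 / 9.109e-31 = 6.030e+04 m/s = 60.296 km/s

Ratio: 6.030e+04 / 3.284e+01 = 1836.2

The lighter particle has larger velocity uncertainty because Δv ∝ 1/m.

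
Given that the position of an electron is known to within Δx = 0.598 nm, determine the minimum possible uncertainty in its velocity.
96.796 km/s

Using the Heisenberg uncertainty principle and Δp = mΔv:
ΔxΔp ≥ ℏ/2
Δx(mΔv) ≥ ℏ/2

The minimum uncertainty in velocity is:
Δv_min = ℏ/(2mΔx)
Δv_min = (1.055e-34 J·s) / (2 × 9.109e-31 kg × 5.980e-10 m)
Δv_min = 9.680e+04 m/s = 96.796 km/s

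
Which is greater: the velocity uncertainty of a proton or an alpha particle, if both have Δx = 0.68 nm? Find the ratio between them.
The proton has the larger minimum velocity uncertainty, by a ratio of 4.0.

For both particles, Δp_min = ℏ/(2Δx) = 7.754e-26 kg·m/s (same for both).

The velocity uncertainty is Δv = Δp/m:
- proton: Δv = 7.754e-26 / 1.673e-27 = 4.636e+01 m/s = 46.360 m/s
- alpha particle: Δv = 7.754e-26 / 6.645e-27 = 1.167e+01 m/s = 11.670 m/s

Ratio: 4.636e+01 / 1.167e+01 = 4.0

The lighter particle has larger velocity uncertainty because Δv ∝ 1/m.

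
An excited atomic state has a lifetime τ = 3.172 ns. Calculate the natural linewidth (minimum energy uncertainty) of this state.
103.753 neV

Using the energy-time uncertainty principle:
ΔEΔt ≥ ℏ/2

The lifetime τ represents the time uncertainty Δt.
The natural linewidth (minimum energy uncertainty) is:

ΔE = ℏ/(2τ)
ΔE = (1.055e-34 J·s) / (2 × 3.172e-09 s)
ΔE = 1.662e-26 J = 103.753 neV

This natural linewidth limits the precision of spectroscopic measurements.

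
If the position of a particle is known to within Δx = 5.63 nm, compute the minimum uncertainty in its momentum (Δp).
9.366 × 10^-27 kg·m/s

Using the Heisenberg uncertainty principle:
ΔxΔp ≥ ℏ/2

The minimum uncertainty in momentum is:
Δp_min = ℏ/(2Δx)
Δp_min = (1.055e-34 J·s) / (2 × 5.630e-09 m)
Δp_min = 9.366e-27 kg·m/s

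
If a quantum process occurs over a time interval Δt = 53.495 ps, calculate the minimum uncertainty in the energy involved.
6.152 μeV

Using the energy-time uncertainty principle:
ΔEΔt ≥ ℏ/2

The minimum uncertainty in energy is:
ΔE_min = ℏ/(2Δt)
ΔE_min = (1.055e-34 J·s) / (2 × 5.349e-11 s)
ΔE_min = 9.857e-25 J = 6.152 μeV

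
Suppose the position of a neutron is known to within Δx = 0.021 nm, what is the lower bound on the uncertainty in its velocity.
1.499 km/s

Using the Heisenberg uncertainty principle and Δp = mΔv:
ΔxΔp ≥ ℏ/2
Δx(mΔv) ≥ ℏ/2

The minimum uncertainty in velocity is:
Δv_min = ℏ/(2mΔx)
Δv_min = (1.055e-34 J·s) / (2 × 1.675e-27 kg × 2.100e-11 m)
Δv_min = 1.499e+03 m/s = 1.499 km/s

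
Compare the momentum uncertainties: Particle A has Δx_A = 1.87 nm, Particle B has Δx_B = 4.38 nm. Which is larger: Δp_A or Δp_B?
Particle A has the larger minimum momentum uncertainty, by a factor of 2.34.

For each particle, the minimum momentum uncertainty is Δp_min = ℏ/(2Δx):

Particle A: Δp_A = ℏ/(2×1.870e-09 m) = 2.820e-26 kg·m/s
Particle B: Δp_B = ℏ/(2×4.380e-09 m) = 1.204e-26 kg·m/s

Ratio: Δp_A/Δp_B = 2.34

Since Δp_min ∝ 1/Δx, the particle with smaller position uncertainty (A) has larger momentum uncertainty.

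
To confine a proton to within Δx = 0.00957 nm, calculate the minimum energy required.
56.641 meV

Localizing a particle requires giving it sufficient momentum uncertainty:

1. From uncertainty principle: Δp ≥ ℏ/(2Δx)
   Δp_min = (1.055e-34 J·s) / (2 × 9.570e-12 m)
   Δp_min = 5.510e-24 kg·m/s

2. This momentum uncertainty corresponds to kinetic energy:
   KE ≈ (Δp)²/(2m) = (5.510e-24)²/(2 × 1.673e-27 kg)
   KE = 9.075e-21 J = 56.641 meV

Tighter localization requires more energy.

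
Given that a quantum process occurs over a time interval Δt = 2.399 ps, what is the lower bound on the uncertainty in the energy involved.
137.185 μeV

Using the energy-time uncertainty principle:
ΔEΔt ≥ ℏ/2

The minimum uncertainty in energy is:
ΔE_min = ℏ/(2Δt)
ΔE_min = (1.055e-34 J·s) / (2 × 2.399e-12 s)
ΔE_min = 2.198e-23 J = 137.185 μeV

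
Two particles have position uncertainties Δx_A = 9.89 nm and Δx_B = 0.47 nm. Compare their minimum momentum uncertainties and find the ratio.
Particle B has the larger minimum momentum uncertainty, by a factor of 21.04.

For each particle, the minimum momentum uncertainty is Δp_min = ℏ/(2Δx):

Particle A: Δp_A = ℏ/(2×9.890e-09 m) = 5.332e-27 kg·m/s
Particle B: Δp_B = ℏ/(2×4.700e-10 m) = 1.122e-25 kg·m/s

Ratio: Δp_B/Δp_A = 21.04

Since Δp_min ∝ 1/Δx, the particle with smaller position uncertainty (B) has larger momentum uncertainty.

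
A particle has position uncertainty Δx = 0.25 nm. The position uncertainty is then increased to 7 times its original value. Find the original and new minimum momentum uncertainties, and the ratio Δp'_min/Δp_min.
Original Δp_min = 2.109 × 10^-25 kg·m/s; new Δp'_min = 3.013 × 10^-26 kg·m/s; ratio Δp'_min/Δp_min = 1/7.

From the uncertainty principle ΔxΔp ≥ ℏ/2, the minimum momentum uncertainty is Δp_min = ℏ/(2Δx).

Original (Δx = 0.25 nm = 2.500e-10 m):
Δp_min = (1.055e-34 J·s)/(2 × 2.500e-10 m) = 2.109e-25 kg·m/s

When Δx → 7Δx:
Δp'_min = ℏ/(2 × 7Δx) = (1/7) × ℏ/(2Δx) = (1/7) × Δp_min
Δp'_min = 1/7 × 2.109e-25 kg·m/s = 3.013e-26 kg·m/s

Since Δp_min ∝ 1/Δx, when Δx is increased to 7 times its original value, Δp_min decreases to 1/7 of its original value.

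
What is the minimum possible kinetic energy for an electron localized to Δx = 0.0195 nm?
25.049 eV

Localizing a particle requires giving it sufficient momentum uncertainty:

1. From uncertainty principle: Δp ≥ ℏ/(2Δx)
   Δp_min = (1.055e-34 J·s) / (2 × 1.950e-11 m)
   Δp_min = 2.704e-24 kg·m/s

2. This momentum uncertainty corresponds to kinetic energy:
   KE ≈ (Δp)²/(2m) = (2.704e-24)²/(2 × 9.109e-31 kg)
   KE = 4.013e-18 J = 25.049 eV

Tighter localization requires more energy.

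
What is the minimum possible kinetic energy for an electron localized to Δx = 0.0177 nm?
30.403 eV

Localizing a particle requires giving it sufficient momentum uncertainty:

1. From uncertainty principle: Δp ≥ ℏ/(2Δx)
   Δp_min = (1.055e-34 J·s) / (2 × 1.770e-11 m)
   Δp_min = 2.979e-24 kg·m/s

2. This momentum uncertainty corresponds to kinetic energy:
   KE ≈ (Δp)²/(2m) = (2.979e-24)²/(2 × 9.109e-31 kg)
   KE = 4.871e-18 J = 30.403 eV

Tighter localization requires more energy.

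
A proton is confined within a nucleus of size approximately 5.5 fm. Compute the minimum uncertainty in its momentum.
9.587 × 10^-21 kg·m/s

Using the Heisenberg uncertainty principle:
ΔxΔp ≥ ℏ/2

With Δx ≈ L = 5.500e-15 m (the confinement size):
Δp_min = ℏ/(2Δx)
Δp_min = (1.055e-34 J·s) / (2 × 5.500e-15 m)
Δp_min = 9.587e-21 kg·m/s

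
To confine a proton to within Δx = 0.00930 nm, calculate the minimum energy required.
59.977 meV

Localizing a particle requires giving it sufficient momentum uncertainty:

1. From uncertainty principle: Δp ≥ ℏ/(2Δx)
   Δp_min = (1.055e-34 J·s) / (2 × 9.300e-12 m)
   Δp_min = 5.670e-24 kg·m/s

2. This momentum uncertainty corresponds to kinetic energy:
   KE ≈ (Δp)²/(2m) = (5.670e-24)²/(2 × 1.673e-27 kg)
   KE = 9.609e-21 J = 59.977 meV

Tighter localization requires more energy.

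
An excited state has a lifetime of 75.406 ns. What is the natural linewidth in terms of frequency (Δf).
1.055 MHz

Using the energy-time uncertainty principle and E = hf:
ΔEΔt ≥ ℏ/2
hΔf·Δt ≥ ℏ/2

The minimum frequency uncertainty is:
Δf = ℏ/(2hτ) = 1/(4πτ)
Δf = 1/(4π × 7.541e-08 s)
Δf = 1.055e+06 Hz = 1.055 MHz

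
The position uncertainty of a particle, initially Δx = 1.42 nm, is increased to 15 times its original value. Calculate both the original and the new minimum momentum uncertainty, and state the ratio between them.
Original Δp_min = 3.713 × 10^-26 kg·m/s; new Δp'_min = 2.476 × 10^-27 kg·m/s; ratio Δp'_min/Δp_min = 1/15.

From the uncertainty principle ΔxΔp ≥ ℏ/2, the minimum momentum uncertainty is Δp_min = ℏ/(2Δx).

Original (Δx = 1.42 nm = 1.420e-09 m):
Δp_min = (1.055e-34 J·s)/(2 × 1.420e-09 m) = 3.713e-26 kg·m/s

When Δx → 15Δx:
Δp'_min = ℏ/(2 × 15Δx) = (1/15) × ℏ/(2Δx) = (1/15) × Δp_min
Δp'_min = 1/15 × 3.713e-26 kg·m/s = 2.476e-27 kg·m/s

Since Δp_min ∝ 1/Δx, when Δx is increased to 15 times its original value, Δp_min decreases to 1/15 of its original value.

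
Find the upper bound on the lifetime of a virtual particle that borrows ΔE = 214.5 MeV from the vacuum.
1.534 ys

Using the energy-time uncertainty principle:
ΔEΔt ≥ ℏ/2

For a virtual particle borrowing energy ΔE, the maximum lifetime is:
Δt_max = ℏ/(2ΔE)

Converting energy:
ΔE = 214.5 MeV = 3.437e-11 J

Δt_max = (1.055e-34 J·s) / (2 × 3.437e-11 J)
Δt_max = 1.534e-24 s = 1.534 ys

Virtual particles with higher borrowed energy exist for shorter times.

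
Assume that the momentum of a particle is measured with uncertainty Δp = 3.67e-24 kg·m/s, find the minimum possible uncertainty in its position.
14.367 pm

Using the Heisenberg uncertainty principle:
ΔxΔp ≥ ℏ/2

The minimum uncertainty in position is:
Δx_min = ℏ/(2Δp)
Δx_min = (1.055e-34 J·s) / (2 × 3.670e-24 kg·m/s)
Δx_min = 1.437e-11 m = 14.367 pm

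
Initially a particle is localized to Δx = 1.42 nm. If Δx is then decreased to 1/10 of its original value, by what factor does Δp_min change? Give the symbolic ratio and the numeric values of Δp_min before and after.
Original Δp_min = 3.713 × 10^-26 kg·m/s; new Δp'_min = 3.713 × 10^-25 kg·m/s; ratio Δp'_min/Δp_min = 10.

From the uncertainty principle ΔxΔp ≥ ℏ/2, the minimum momentum uncertainty is Δp_min = ℏ/(2Δx).

Original (Δx = 1.42 nm = 1.420e-09 m):
Δp_min = (1.055e-34 J·s)/(2 × 1.420e-09 m) = 3.713e-26 kg·m/s

When Δx → (1/10)Δx:
Δp'_min = ℏ/(2 × (1/10)Δx) = 10 × ℏ/(2Δx) = 10 × Δp_min
Δp'_min = 10 × 3.713e-26 kg·m/s = 3.713e-25 kg·m/s

Since Δp_min ∝ 1/Δx, when Δx is decreased to 1/10 of its original value, Δp_min increases to 10 times its original value.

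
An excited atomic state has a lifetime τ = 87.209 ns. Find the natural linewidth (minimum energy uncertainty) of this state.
3.774 neV

Using the energy-time uncertainty principle:
ΔEΔt ≥ ℏ/2

The lifetime τ represents the time uncertainty Δt.
The natural linewidth (minimum energy uncertainty) is:

ΔE = ℏ/(2τ)
ΔE = (1.055e-34 J·s) / (2 × 8.721e-08 s)
ΔE = 6.046e-28 J = 3.774 neV

This natural linewidth limits the precision of spectroscopic measurements.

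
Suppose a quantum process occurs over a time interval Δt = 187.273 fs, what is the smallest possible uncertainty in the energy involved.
1.757 meV

Using the energy-time uncertainty principle:
ΔEΔt ≥ ℏ/2

The minimum uncertainty in energy is:
ΔE_min = ℏ/(2Δt)
ΔE_min = (1.055e-34 J·s) / (2 × 1.873e-13 s)
ΔE_min = 2.816e-22 J = 1.757 meV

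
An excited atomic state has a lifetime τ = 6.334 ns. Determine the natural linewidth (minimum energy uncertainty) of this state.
51.959 neV

Using the energy-time uncertainty principle:
ΔEΔt ≥ ℏ/2

The lifetime τ represents the time uncertainty Δt.
The natural linewidth (minimum energy uncertainty) is:

ΔE = ℏ/(2τ)
ΔE = (1.055e-34 J·s) / (2 × 6.334e-09 s)
ΔE = 8.325e-27 J = 51.959 neV

This natural linewidth limits the precision of spectroscopic measurements.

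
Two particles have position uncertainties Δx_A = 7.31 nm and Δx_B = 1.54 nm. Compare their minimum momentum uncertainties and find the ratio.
Particle B has the larger minimum momentum uncertainty, by a factor of 4.75.

For each particle, the minimum momentum uncertainty is Δp_min = ℏ/(2Δx):

Particle A: Δp_A = ℏ/(2×7.310e-09 m) = 7.213e-27 kg·m/s
Particle B: Δp_B = ℏ/(2×1.540e-09 m) = 3.424e-26 kg·m/s

Ratio: Δp_B/Δp_A = 4.75

Since Δp_min ∝ 1/Δx, the particle with smaller position uncertainty (B) has larger momentum uncertainty.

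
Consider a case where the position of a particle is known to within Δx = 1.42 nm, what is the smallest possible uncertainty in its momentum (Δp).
3.713 × 10^-26 kg·m/s

Using the Heisenberg uncertainty principle:
ΔxΔp ≥ ℏ/2

The minimum uncertainty in momentum is:
Δp_min = ℏ/(2Δx)
Δp_min = (1.055e-34 J·s) / (2 × 1.420e-09 m)
Δp_min = 3.713e-26 kg·m/s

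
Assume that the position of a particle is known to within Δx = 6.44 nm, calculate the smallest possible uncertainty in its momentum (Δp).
8.188 × 10^-27 kg·m/s

Using the Heisenberg uncertainty principle:
ΔxΔp ≥ ℏ/2

The minimum uncertainty in momentum is:
Δp_min = ℏ/(2Δx)
Δp_min = (1.055e-34 J·s) / (2 × 6.440e-09 m)
Δp_min = 8.188e-27 kg·m/s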